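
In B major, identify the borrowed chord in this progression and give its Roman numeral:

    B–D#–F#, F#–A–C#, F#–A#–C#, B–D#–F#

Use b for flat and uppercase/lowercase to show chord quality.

v

B major has the diatonic set B, C#m, D#m, E, F#, G#m, A#dim. Of the given chords, B–D#–F# = B and F#–A#–C# = F# are diatonic. F#–A–C# is not: scale degree 5 in B major carries F# (V). In B minor the chord on that degree is F#m, so here it functions as v, borrowed from the parallel minor.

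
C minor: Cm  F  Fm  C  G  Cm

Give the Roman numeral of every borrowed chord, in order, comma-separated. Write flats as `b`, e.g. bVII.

IV, I

The diatonic triads in C minor (with V from harmonic minor) are Cm, Ddim, Eb, Fm, G, Ab, Bb. Cm, Fm and G all belong to that set. F (F–A–C) is not: scale degree 4 in C minor carries Fm (iv). In C major the chord on that degree is F, so here it functions as IV, borrowed from the parallel major. But C (C–E–G) is foreign: the diatonic i on degree 1 is Cm, whereas C comes from C major. It is labeled I.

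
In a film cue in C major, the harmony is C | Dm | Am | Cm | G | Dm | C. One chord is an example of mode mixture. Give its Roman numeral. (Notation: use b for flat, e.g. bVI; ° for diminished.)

C major has the diatonic set C, Dm, Em, F, G, Am, Bdim. Of the given chords, C, Dm, Am and G are diatonic. But Cm (C–Eb–G) is foreign: the diatonic I on degree 1 is C, whereas Cm comes from C minor. It is labeled i.

i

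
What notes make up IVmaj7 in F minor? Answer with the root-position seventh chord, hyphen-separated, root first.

Bb-D-F-A

The root, Bb, is scale degree 4 — the same note in F minor and F major; only the chord quality changes. Building the major-seventh chord from the parallel major on Bb: Bb–D–F–A.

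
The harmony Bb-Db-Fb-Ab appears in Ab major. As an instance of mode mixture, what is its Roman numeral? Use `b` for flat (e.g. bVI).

iiø7

The root Bb is the diatonic 2nd degree of Ab major; the borrowing shows in the chord quality. Bb–Db–Fb–Ab is a half-diminished-seventh chord — the form found in Ab minor, not the diatonic ii (Bbm). Borrowed into Ab major it is written iiø7.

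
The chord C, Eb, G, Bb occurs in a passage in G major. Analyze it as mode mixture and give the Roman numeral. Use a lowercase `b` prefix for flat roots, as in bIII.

iv7

C is scale degree 4 in G major. Diatonically G major has C (IV) on that degree; C–Eb–G–Bb is instead the minor-seventh chord native to G minor, so it takes the label iv7.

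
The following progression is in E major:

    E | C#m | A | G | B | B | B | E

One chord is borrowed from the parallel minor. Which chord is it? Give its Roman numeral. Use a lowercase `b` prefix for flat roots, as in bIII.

bIII

E major has the diatonic set E, F#m, G#m, A, B, C#m, D#dim. Of the given chords, E, C#m, A and B are diatonic. But G (G–B–D) is foreign: the diatonic iii on degree 3 is G#m, whereas G comes from E minor. It is labeled bIII.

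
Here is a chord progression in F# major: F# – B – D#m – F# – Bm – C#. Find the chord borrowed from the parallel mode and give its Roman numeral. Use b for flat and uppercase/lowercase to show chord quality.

The diatonic triads in F# major are F#, G#m, A#m, B, C#, D#m, E#dim. F#, B, D#m and C# are all diatonic. But Bm (B–D–F#) is foreign: the diatonic IV on degree 4 is B, whereas Bm comes from F# minor. It is labeled iv.

iv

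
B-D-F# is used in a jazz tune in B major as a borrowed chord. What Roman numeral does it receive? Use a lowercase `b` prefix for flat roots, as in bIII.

B is scale degree 1 in B major. The diatonic chord on degree 1 would be B (I), but B–D–F# is the minor chord from B minor. As a borrowed chord it is labeled i.

i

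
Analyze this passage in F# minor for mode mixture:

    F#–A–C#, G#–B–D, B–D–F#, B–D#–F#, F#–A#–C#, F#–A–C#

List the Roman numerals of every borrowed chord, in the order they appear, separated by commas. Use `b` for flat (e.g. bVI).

IV, I

In F# minor (with V from harmonic minor) the diatonic chords are F#m, G#dim, A, Bm, C#, D, E. Of the given chords, F#–A–C# = F#m, G#–B–D = G#dim and B–D–F# = Bm are diatonic. B–D#–F# doesn't fit — on degree 4 F# minor would have Bm (iv). B is the degree-4 chord of F# major, so it is the borrowed IV. F#–A#–C# is not: scale degree 1 in F# minor carries F#m (i). In F# major the chord on that degree is F#, so here it functions as I, borrowed from the parallel major.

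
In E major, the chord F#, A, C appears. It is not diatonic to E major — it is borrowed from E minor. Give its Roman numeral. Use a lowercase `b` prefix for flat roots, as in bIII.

ii°

The root F# is the diatonic 2nd degree of E major; the borrowing shows in the chord quality. The diatonic chord on degree 2 would be F#m (ii), but F#–A–C is the diminished chord from E minor. As a borrowed chord it is labeled ii°.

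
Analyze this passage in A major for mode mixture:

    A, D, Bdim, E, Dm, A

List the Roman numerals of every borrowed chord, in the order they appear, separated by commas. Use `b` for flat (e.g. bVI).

In A major the diatonic chords are A, Bm, C#m, D, E, F#m, G#dim. A, D and E all belong to that set. Bdim (B–D–F) is not: scale degree 2 in A major carries Bm (ii). In A minor the chord on that degree is Bdim, so here it functions as ii°, borrowed from the parallel minor. Dm (D–F–A) is not: scale degree 4 in A major carries D (IV). In A minor the chord on that degree is Dm, so here it functions as iv, borrowed from the parallel minor.

ii°, iv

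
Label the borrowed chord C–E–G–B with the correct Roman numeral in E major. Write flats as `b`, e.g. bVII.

bVImaj7

The root C is the lowered 6th scale degree — diatonically E major has C# there. Diatonically E major has C#m (vi) on that degree; C–E–G–B is instead the major-seventh chord native to E minor, so it takes the label bVImaj7.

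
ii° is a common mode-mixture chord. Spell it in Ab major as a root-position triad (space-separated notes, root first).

Bb Db Fb

ii° is built on scale degree 2, which is Bb in both Ab major and its parallel. In Ab minor the chord on Bb is Bb–Db–Fb.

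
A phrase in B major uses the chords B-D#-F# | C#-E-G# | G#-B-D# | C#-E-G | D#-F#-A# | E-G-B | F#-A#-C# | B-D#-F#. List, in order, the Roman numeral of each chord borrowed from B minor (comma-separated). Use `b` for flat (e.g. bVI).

In B major the diatonic chords are B, C#m, D#m, E, F#, G#m, A#dim. Of the given chords, B–D#–F# = B, C#–E–G# = C#m, G#–B–D# = G#m, D#–F#–A# = D#m and F#–A#–C# = F# are diatonic. But C#–E–G is foreign: the diatonic ii on degree 2 is C#m, whereas C#dim comes from B minor. It is labeled ii°. But E–G–B is foreign: the diatonic IV on degree 4 is E, whereas Em comes from B minor. It is labeled iv.

ii°, iv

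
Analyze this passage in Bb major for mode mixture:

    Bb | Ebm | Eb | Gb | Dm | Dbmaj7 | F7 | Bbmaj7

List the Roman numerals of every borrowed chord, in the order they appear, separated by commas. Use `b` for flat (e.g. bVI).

iv, bVI, bIIImaj7

The diatonic triads in Bb major are Bb, Cm, Dm, Eb, F, Gm, Adim. Of the given chords, Bb, Eb, Dm, F7 and Bbmaj7 are diatonic. Ebm (Eb–Gb–Bb) doesn't fit — on degree 4 Bb major would have Eb (IV). Ebm is the degree-4 chord of Bb minor, so it is the borrowed iv. Gb (Gb–Bb–Db) doesn't fit — on degree 6 Bb major would have Gm (vi). Gb is the degree-6 chord of Bb minor, so it is the borrowed bVI. But Dbmaj7 (Db–F–Ab–C) is foreign: the diatonic iii on degree 3 is Dm, whereas Dbmaj7 comes from Bb minor. It is labeled bIIImaj7.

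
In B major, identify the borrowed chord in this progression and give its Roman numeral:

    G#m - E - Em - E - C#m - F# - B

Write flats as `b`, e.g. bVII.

In B major the diatonic chords are B, C#m, D#m, E, F#, G#m, A#dim. G#m, E, C#m, F# and B are all diatonic. Em (E–G–B) doesn't fit — on degree 4 B major would have E (IV). Em is the degree-4 chord of B minor, so it is the borrowed iv.

iv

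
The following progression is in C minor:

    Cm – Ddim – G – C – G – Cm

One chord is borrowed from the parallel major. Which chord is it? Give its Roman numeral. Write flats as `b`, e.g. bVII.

I

The diatonic triads in C minor (with V from harmonic minor) are Cm, Ddim, Eb, Fm, G, Ab, Bb. Of the given chords, Cm, Ddim and G are diatonic. But C (C–E–G) is foreign: the diatonic i on degree 1 is Cm, whereas C comes from C major. It is labeled I.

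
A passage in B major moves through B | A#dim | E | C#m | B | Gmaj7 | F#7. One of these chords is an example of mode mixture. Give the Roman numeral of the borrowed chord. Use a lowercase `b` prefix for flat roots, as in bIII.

bVImaj7

B major has the diatonic set B, C#m, D#m, E, F#, G#m, A#dim. B, A#dim, E, C#m and F#7 are all diatonic. But Gmaj7 (G–B–D–F#) is foreign: the diatonic vi on degree 6 is G#m, whereas Gmaj7 comes from B minor. It is labeled bVImaj7.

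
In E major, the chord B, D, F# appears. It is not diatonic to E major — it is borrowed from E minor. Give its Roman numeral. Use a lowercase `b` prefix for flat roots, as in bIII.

B is scale degree 5 in E major. B–D–F# is a minor chord — the form found in E minor, not the diatonic V (B). Borrowed into E major it is written v.

v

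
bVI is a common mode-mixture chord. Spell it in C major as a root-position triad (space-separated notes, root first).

Ab C Eb

Scale degree 6 in C major is A. bVI uses the lowered form, Ab, taken from C minor. In C minor the chord on Ab is Ab–C–Eb.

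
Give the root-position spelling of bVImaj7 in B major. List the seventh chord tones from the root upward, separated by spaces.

The root of bVImaj7 is the lowered 6th degree: G# becomes G. Building the major-seventh chord from the parallel minor on G: G–B–D–F#.

G B D F#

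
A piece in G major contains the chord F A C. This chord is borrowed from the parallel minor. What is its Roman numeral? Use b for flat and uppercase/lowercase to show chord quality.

The root F is the lowered 7th scale degree — diatonically G major has F# there. The diatonic chord on degree 7 would be F#dim (vii°), but F–A–C is the major chord from G minor. As a borrowed chord it is labeled bVII.

bVII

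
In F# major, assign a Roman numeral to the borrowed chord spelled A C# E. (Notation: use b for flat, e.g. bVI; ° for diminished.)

A is the lowered form of scale degree 3 in F# major (the diatonic degree 3 is A#). A–C#–E is a major chord — the form found in F# minor, not the diatonic iii (A#m). Borrowed into F# major it is written bIII.

bIII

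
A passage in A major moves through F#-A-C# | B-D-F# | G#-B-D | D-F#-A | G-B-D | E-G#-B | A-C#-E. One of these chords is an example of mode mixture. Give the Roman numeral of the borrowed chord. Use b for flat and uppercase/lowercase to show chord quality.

The diatonic triads in A major are A, Bm, C#m, D, E, F#m, G#dim. F#–A–C# = F#m, B–D–F# = Bm, G#–B–D = G#dim, D–F#–A = D, E–G#–B = E and A–C#–E = A all belong to that set. But G–B–D is foreign: the diatonic vii° on degree 7 is G#dim, whereas G comes from A minor. It is labeled bVII.

bVII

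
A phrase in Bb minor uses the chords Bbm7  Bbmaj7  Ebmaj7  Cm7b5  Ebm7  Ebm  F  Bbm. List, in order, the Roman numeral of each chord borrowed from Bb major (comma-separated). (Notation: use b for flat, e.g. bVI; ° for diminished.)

Imaj7, IVmaj7

Bb minor has the diatonic set Bbm, Cdim, Db, Ebm, F, Gb, Ab (with V from harmonic minor). Bbm7, Cm7b5, Ebm7, Ebm, F and Bbm all belong to that set. Bbmaj7 (Bb–D–F–A) is not: scale degree 1 in Bb minor carries Bbm (i). In Bb major the chord on that degree is Bbmaj7, so here it functions as Imaj7, borrowed from the parallel major. But Ebmaj7 (Eb–G–Bb–D) is foreign: the diatonic iv on degree 4 is Ebm, whereas Ebmaj7 comes from Bb major. It is labeled IVmaj7.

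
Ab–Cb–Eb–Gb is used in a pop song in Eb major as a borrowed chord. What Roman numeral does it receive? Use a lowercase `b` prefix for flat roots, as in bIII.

iv7

Ab is scale degree 4 in Eb major. Ab–Cb–Eb–Gb is a minor-seventh chord — the form found in Eb minor, not the diatonic IV (Ab). Borrowed into Eb major it is written iv7.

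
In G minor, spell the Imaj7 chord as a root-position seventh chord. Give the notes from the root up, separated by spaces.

G B D F#

The root, G, is scale degree 1 — the same note in G minor and G major; only the chord quality changes. Building the major-seventh chord from the parallel major on G: G–B–D–F#.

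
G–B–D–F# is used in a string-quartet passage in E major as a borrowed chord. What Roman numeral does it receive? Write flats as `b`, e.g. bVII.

bIIImaj7

The root G is the lowered 3rd scale degree — diatonically E major has G# there. The diatonic chord on degree 3 would be G#m (iii), but G–B–D–F# is the major-seventh chord from E minor. As a borrowed chord it is labeled bIIImaj7.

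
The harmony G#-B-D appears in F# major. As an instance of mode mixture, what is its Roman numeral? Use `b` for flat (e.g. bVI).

G# is scale degree 2 in F# major. Diatonically F# major has G#m (ii) on that degree; G#–B–D is instead the diminished chord native to F# minor, so it takes the label ii°.

ii°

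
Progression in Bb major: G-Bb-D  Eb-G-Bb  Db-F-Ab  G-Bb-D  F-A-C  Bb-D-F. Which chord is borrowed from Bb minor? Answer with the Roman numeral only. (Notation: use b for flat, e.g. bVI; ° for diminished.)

In Bb major the diatonic chords are Bb, Cm, Dm, Eb, F, Gm, Adim. Of the given chords, G–Bb–D = Gm, Eb–G–Bb = Eb, F–A–C = F and Bb–D–F = Bb are diatonic. Db–F–Ab doesn't fit — on degree 3 Bb major would have Dm (iii). Db is the degree-3 chord of Bb minor, so it is the borrowed bIII.

bIII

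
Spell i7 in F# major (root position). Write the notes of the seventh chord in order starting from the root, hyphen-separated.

F#-A-C#-E

i7 is built on scale degree 1, which is F# in both F# major and its parallel. Stacking thirds in F# minor on F# gives F#–A–C#–E.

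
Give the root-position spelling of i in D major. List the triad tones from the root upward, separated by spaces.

The root, D, is scale degree 1 — the same note in D major and D minor; only the chord quality changes. Building the minor chord from the parallel minor on D: D–F–A.

D F A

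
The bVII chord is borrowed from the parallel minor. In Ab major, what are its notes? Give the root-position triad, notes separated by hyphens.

Scale degree 7 in Ab major is G. bVII uses the lowered form, Gb, taken from Ab minor. In Ab minor the chord on Gb is Gb–Bb–Db.

Gb-Bb-Db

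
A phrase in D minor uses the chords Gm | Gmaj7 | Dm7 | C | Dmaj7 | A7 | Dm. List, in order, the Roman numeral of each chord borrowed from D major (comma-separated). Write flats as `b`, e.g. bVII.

In D minor (with V from harmonic minor) the diatonic chords are Dm, Edim, F, Gm, A, Bb, C. Of the given chords, Gm, Dm7, C, A7 and Dm are diatonic. Gmaj7 (G–B–D–F#) is not: scale degree 4 in D minor carries Gm (iv). In D major the chord on that degree is Gmaj7, so here it functions as IVmaj7, borrowed from the parallel major. Dmaj7 (D–F#–A–C#) is not: scale degree 1 in D minor carries Dm (i). In D major the chord on that degree is Dmaj7, so here it functions as Imaj7, borrowed from the parallel major.

IVmaj7, Imaj7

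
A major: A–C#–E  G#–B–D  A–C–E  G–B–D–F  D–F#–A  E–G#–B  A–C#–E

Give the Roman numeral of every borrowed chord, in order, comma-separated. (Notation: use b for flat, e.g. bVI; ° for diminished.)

The diatonic triads in A major are A, Bm, C#m, D, E, F#m, G#dim. A–C#–E = A, G#–B–D = G#dim, D–F#–A = D and E–G#–B = E all belong to that set. A–C–E is not: scale degree 1 in A major carries A (I). In A minor the chord on that degree is Am, so here it functions as i, borrowed from the parallel minor. G–B–D–F doesn't fit — on degree 7 A major would have G#dim (vii°). G7 is the degree-7 chord of A minor, so it is the borrowed bVII7.

i, bVII7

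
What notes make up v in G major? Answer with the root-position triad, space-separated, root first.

D F A

v is built on scale degree 5, which is D in both G major and its parallel. Stacking thirds in G minor on D gives D–F–A.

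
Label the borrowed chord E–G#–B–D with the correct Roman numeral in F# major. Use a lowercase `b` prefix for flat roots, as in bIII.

bVII7

In F# major scale degree 7 is E#; E is its lowered form, from F# minor. Diatonically F# major has E#dim (vii°) on that degree; E–G#–B–D is instead the dominant-seventh chord native to F# minor, so it takes the label bVII7.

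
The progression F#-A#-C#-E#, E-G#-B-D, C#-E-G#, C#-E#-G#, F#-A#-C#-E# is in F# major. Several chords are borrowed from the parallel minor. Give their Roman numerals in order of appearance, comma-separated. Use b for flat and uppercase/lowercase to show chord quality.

bVII7, v

F# major has the diatonic set F#, G#m, A#m, B, C#, D#m, E#dim. Of the given chords, F#–A#–C#–E# = F#maj7 and C#–E#–G# = C# are diatonic. But E–G#–B–D is foreign: the diatonic vii° on degree 7 is E#dim, whereas E7 comes from F# minor. It is labeled bVII7. C#–E–G# doesn't fit — on degree 5 F# major would have C# (V). C#m is the degree-5 chord of F# minor, so it is the borrowed v.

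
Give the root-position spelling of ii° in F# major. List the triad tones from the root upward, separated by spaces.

G# B D

ii° is built on scale degree 2, which is G# in both F# major and its parallel. Building the diminished chord from the parallel minor on G#: G#–B–D.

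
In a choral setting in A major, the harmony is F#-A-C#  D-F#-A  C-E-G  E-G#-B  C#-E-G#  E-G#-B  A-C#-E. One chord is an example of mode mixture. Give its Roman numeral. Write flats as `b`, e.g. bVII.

In A major the diatonic chords are A, Bm, C#m, D, E, F#m, G#dim. Of the given chords, F#–A–C# = F#m, D–F#–A = D, E–G#–B = E, C#–E–G# = C#m and A–C#–E = A are diatonic. But C–E–G is foreign: the diatonic iii on degree 3 is C#m, whereas C comes from A minor. It is labeled bIII.

bIII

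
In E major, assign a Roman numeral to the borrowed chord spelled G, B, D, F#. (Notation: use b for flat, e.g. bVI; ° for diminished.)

In E major scale degree 3 is G#; G is its lowered form, from E minor. The diatonic chord on degree 3 would be G#m (iii), but G–B–D–F# is the major-seventh chord from E minor. As a borrowed chord it is labeled bIIImaj7.

bIIImaj7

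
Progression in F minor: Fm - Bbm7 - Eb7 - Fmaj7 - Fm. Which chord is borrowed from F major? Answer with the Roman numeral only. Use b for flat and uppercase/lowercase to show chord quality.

Imaj7

F minor has the diatonic set Fm, Gdim, Ab, Bbm, C, Db, Eb (with V from harmonic minor). Of the given chords, Fm, Bbm7 and Eb7 are diatonic. Fmaj7 (F–A–C–E) doesn't fit — on degree 1 F minor would have Fm (i). Fmaj7 is the degree-1 chord of F major, so it is the borrowed Imaj7.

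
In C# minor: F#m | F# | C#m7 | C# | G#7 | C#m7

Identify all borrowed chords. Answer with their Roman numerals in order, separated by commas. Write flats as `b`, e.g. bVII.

IV, I

The diatonic triads in C# minor (with V from harmonic minor) are C#m, D#dim, E, F#m, G#, A, B. Of the given chords, F#m, C#m7 and G#7 are diatonic. F# (F#–A#–C#) doesn't fit — on degree 4 C# minor would have F#m (iv). F# is the degree-4 chord of C# major, so it is the borrowed IV. C# (C#–E#–G#) is not: scale degree 1 in C# minor carries C#m (i). In C# major the chord on that degree is C#, so here it functions as I, borrowed from the parallel major.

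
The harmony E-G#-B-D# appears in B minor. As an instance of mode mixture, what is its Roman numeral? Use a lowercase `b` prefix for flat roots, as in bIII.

The root E is the diatonic 4th degree of B minor; the borrowing shows in the chord quality. The diatonic chord on degree 4 would be Em (iv), but E–G#–B–D# is the major-seventh chord from B major. As a borrowed chord it is labeled IVmaj7.

IVmaj7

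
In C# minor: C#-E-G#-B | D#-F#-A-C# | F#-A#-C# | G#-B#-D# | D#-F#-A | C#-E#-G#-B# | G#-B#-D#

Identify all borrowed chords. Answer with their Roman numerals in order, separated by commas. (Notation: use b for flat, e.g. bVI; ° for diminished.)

C# minor has the diatonic set C#m, D#dim, E, F#m, G#, A, B (with V from harmonic minor). Of the given chords, C#–E–G#–B = C#m7, D#–F#–A–C# = D#m7b5, G#–B#–D# = G# and D#–F#–A = D#dim are diatonic. F#–A#–C# doesn't fit — on degree 4 C# minor would have F#m (iv). F# is the degree-4 chord of C# major, so it is the borrowed IV. C#–E#–G#–B# is not: scale degree 1 in C# minor carries C#m (i). In C# major the chord on that degree is C#maj7, so here it functions as Imaj7, borrowed from the parallel major.

IV, Imaj7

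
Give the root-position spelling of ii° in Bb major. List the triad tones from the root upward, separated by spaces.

C Eb Gb

The root, C, is scale degree 2 — the same note in Bb major and Bb minor; only the chord quality changes. In Bb minor the chord on C is C–Eb–Gb.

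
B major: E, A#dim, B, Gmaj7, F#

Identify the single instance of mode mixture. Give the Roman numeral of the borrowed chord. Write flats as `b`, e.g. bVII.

B major has the diatonic set B, C#m, D#m, E, F#, G#m, A#dim. E, A#dim, B and F# all belong to that set. Gmaj7 (G–B–D–F#) is not: scale degree 6 in B major carries G#m (vi). In B minor the chord on that degree is Gmaj7, so here it functions as bVImaj7, borrowed from the parallel minor.

bVImaj7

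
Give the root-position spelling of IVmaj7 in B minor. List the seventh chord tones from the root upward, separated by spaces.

E G# B D#

IVmaj7 is built on scale degree 4, which is E in both B minor and its parallel. Stacking thirds in B major on E gives E–G#–B–D#.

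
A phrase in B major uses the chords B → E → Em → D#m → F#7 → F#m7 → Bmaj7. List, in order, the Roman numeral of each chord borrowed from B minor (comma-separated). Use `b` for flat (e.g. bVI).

iv, v7

The diatonic triads in B major are B, C#m, D#m, E, F#, G#m, A#dim. Of the given chords, B, E, D#m, F#7 and Bmaj7 are diatonic. Em (E–G–B) doesn't fit — on degree 4 B major would have E (IV). Em is the degree-4 chord of B minor, so it is the borrowed iv. But F#m7 (F#–A–C#–E) is foreign: the diatonic V on degree 5 is F#, whereas F#m7 comes from B minor. It is labeled v7.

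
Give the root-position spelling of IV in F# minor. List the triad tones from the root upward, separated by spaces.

The root, B, is scale degree 4 — the same note in F# minor and F# major; only the chord quality changes. In F# major the chord on B is B–D#–F#.

B D# F#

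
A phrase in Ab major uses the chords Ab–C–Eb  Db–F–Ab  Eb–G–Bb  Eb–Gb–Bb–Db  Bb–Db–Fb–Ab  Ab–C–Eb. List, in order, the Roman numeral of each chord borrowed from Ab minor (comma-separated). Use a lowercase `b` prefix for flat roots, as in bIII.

v7, iiø7

The diatonic triads in Ab major are Ab, Bbm, Cm, Db, Eb, Fm, Gdim. Ab–C–Eb = Ab, Db–F–Ab = Db and Eb–G–Bb = Eb all belong to that set. But Eb–Gb–Bb–Db is foreign: the diatonic V on degree 5 is Eb, whereas Ebm7 comes from Ab minor. It is labeled v7. But Bb–Db–Fb–Ab is foreign: the diatonic ii on degree 2 is Bbm, whereas Bbm7b5 comes from Ab minor. It is labeled iiø7.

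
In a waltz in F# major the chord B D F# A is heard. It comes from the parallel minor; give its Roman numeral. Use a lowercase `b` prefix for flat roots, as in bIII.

The root B is the diatonic 4th degree of F# major; the borrowing shows in the chord quality. Diatonically F# major has B (IV) on that degree; B–D–F#–A is instead the minor-seventh chord native to F# minor, so it takes the label iv7.

iv7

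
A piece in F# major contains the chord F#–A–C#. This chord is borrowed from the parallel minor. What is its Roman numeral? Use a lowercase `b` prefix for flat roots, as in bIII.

i

F# is scale degree 1 in F# major. The diatonic chord on degree 1 would be F# (I), but F#–A–C# is the minor chord from F# minor. As a borrowed chord it is labeled i.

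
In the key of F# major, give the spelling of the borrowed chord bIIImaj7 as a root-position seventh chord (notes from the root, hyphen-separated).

The root of bIIImaj7 is the lowered 3rd degree: A# becomes A. Stacking thirds in F# minor on A gives A–C#–E–G#.

A-C#-E-G#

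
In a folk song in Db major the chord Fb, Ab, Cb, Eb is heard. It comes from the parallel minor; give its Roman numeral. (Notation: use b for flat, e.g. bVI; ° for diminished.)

bIIImaj7

Fb is the lowered form of scale degree 3 in Db major (the diatonic degree 3 is F). Diatonically Db major has Fm (iii) on that degree; Fb–Ab–Cb–Eb is instead the major-seventh chord native to Db minor, so it takes the label bIIImaj7.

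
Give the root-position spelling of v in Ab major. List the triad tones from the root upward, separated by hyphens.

Eb-Gb-Bb

v is built on scale degree 5, which is Eb in both Ab major and its parallel. Building the minor chord from the parallel minor on Eb: Eb–Gb–Bb.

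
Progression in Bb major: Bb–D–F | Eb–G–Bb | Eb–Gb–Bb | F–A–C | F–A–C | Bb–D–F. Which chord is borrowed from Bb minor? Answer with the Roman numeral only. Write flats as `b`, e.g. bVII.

iv

In Bb major the diatonic chords are Bb, Cm, Dm, Eb, F, Gm, Adim. Bb–D–F = Bb, Eb–G–Bb = Eb and F–A–C = F all belong to that set. Eb–Gb–Bb doesn't fit — on degree 4 Bb major would have Eb (IV). Ebm is the degree-4 chord of Bb minor, so it is the borrowed iv.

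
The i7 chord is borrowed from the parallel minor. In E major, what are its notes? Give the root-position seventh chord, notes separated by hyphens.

The root, E, is scale degree 1 — the same note in E major and E minor; only the chord quality changes. Stacking thirds in E minor on E gives E–G–B–D.

E-G-B-D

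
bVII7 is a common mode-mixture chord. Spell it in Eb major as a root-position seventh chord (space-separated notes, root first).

Db F Ab Cb

bVII7 is built on the lowered scale degree 7. In Eb major degree 7 is D; lowered it becomes Db. In Eb minor the chord on Db is Db–F–Ab–Cb.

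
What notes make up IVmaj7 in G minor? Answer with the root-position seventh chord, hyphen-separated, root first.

The root, C, is scale degree 4 — the same note in G minor and G major; only the chord quality changes. Building the major-seventh chord from the parallel major on C: C–E–G–B.

C-E-G-B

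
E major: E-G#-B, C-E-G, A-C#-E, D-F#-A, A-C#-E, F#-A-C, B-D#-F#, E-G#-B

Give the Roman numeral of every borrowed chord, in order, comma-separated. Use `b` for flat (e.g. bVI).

In E major the diatonic chords are E, F#m, G#m, A, B, C#m, D#dim. E–G#–B = E, A–C#–E = A and B–D#–F# = B are all diatonic. But C–E–G is foreign: the diatonic vi on degree 6 is C#m, whereas C comes from E minor. It is labeled bVI. But D–F#–A is foreign: the diatonic vii° on degree 7 is D#dim, whereas D comes from E minor. It is labeled bVII. F#–A–C is not: scale degree 2 in E major carries F#m (ii). In E minor the chord on that degree is F#dim, so here it functions as ii°, borrowed from the parallel minor.

bVI, bVII, ii°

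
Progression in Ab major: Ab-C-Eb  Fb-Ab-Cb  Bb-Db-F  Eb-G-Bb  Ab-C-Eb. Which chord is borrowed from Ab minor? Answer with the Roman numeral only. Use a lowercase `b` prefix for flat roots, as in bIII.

In Ab major the diatonic chords are Ab, Bbm, Cm, Db, Eb, Fm, Gdim. Ab–C–Eb = Ab, Bb–Db–F = Bbm and Eb–G–Bb = Eb all belong to that set. But Fb–Ab–Cb is foreign: the diatonic vi on degree 6 is Fm, whereas Fb comes from Ab minor. It is labeled bVI.

bVI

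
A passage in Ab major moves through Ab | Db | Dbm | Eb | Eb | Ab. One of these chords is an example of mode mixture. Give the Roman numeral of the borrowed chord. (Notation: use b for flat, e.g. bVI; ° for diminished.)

In Ab major the diatonic chords are Ab, Bbm, Cm, Db, Eb, Fm, Gdim. Ab, Db and Eb all belong to that set. But Dbm (Db–Fb–Ab) is foreign: the diatonic IV on degree 4 is Db, whereas Dbm comes from Ab minor. It is labeled iv.

iv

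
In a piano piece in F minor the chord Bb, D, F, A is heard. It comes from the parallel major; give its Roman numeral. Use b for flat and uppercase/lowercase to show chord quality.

Bb is scale degree 4 in F minor. Bb–D–F–A is a major-seventh chord — the form found in F major, not the diatonic iv (Bbm). Borrowed into F minor it is written IVmaj7.

IVmaj7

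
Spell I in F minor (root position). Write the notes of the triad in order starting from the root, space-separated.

The root, F, is scale degree 1 — the same note in F minor and F major; only the chord quality changes. In F major the chord on F is F–A–C.

F A C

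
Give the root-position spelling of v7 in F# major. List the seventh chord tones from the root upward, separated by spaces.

v7 is built on scale degree 5, which is C# in both F# major and its parallel. In F# minor the chord on C# is C#–E–G#–B.

C# E G# B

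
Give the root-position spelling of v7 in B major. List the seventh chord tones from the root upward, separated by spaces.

The root, F#, is scale degree 5 — the same note in B major and B minor; only the chord quality changes. Building the minor-seventh chord from the parallel minor on F#: F#–A–C#–E.

F# A C# E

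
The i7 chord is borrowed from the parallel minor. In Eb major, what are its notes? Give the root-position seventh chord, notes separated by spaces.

Eb Gb Bb Db

i7 is built on scale degree 1, which is Eb in both Eb major and its parallel. In Eb minor the chord on Eb is Eb–Gb–Bb–Db.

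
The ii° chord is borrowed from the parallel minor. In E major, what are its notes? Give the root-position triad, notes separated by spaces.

F# A C

ii° is built on scale degree 2, which is F# in both E major and its parallel. Stacking thirds in E minor on F# gives F#–A–C.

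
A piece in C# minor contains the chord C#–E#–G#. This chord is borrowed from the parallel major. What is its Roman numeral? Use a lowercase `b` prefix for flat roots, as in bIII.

I

The root C# is the diatonic 1st degree of C# minor; the borrowing shows in the chord quality. Diatonically C# minor has C#m (i) on that degree; C#–E#–G# is instead the major chord native to C# major, so it takes the label I.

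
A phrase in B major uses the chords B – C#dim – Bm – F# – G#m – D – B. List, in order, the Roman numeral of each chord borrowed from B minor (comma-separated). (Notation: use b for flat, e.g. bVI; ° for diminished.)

The diatonic triads in B major are B, C#m, D#m, E, F#, G#m, A#dim. B, F# and G#m all belong to that set. But C#dim (C#–E–G) is foreign: the diatonic ii on degree 2 is C#m, whereas C#dim comes from B minor. It is labeled ii°. Bm (B–D–F#) is not: scale degree 1 in B major carries B (I). In B minor the chord on that degree is Bm, so here it functions as i, borrowed from the parallel minor. D (D–F#–A) is not: scale degree 3 in B major carries D#m (iii). In B minor the chord on that degree is D, so here it functions as bIII, borrowed from the parallel minor.

ii°, i, bIII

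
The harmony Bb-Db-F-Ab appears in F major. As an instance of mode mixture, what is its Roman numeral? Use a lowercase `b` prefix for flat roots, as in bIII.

The root Bb is the diatonic 4th degree of F major; the borrowing shows in the chord quality. The diatonic chord on degree 4 would be Bb (IV), but Bb–Db–F–Ab is the minor-seventh chord from F minor. As a borrowed chord it is labeled iv7.

iv7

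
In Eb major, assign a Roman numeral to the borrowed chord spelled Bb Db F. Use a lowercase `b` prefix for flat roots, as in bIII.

v

Bb is scale degree 5 in Eb major. The diatonic chord on degree 5 would be Bb (V), but Bb–Db–F is the minor chord from Eb minor. As a borrowed chord it is labeled v.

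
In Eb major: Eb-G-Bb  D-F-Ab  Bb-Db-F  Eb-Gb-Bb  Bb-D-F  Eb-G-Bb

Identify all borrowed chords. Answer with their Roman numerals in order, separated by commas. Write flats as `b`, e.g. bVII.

Eb major has the diatonic set Eb, Fm, Gm, Ab, Bb, Cm, Ddim. Of the given chords, Eb–G–Bb = Eb, D–F–Ab = Ddim and Bb–D–F = Bb are diatonic. But Bb–Db–F is foreign: the diatonic V on degree 5 is Bb, whereas Bbm comes from Eb minor. It is labeled v. But Eb–Gb–Bb is foreign: the diatonic I on degree 1 is Eb, whereas Ebm comes from Eb minor. It is labeled i.

v, i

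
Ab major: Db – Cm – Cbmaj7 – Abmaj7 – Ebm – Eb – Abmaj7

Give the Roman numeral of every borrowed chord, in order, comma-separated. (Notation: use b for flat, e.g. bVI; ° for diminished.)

The diatonic triads in Ab major are Ab, Bbm, Cm, Db, Eb, Fm, Gdim. Of the given chords, Db, Cm, Abmaj7 and Eb are diatonic. Cbmaj7 (Cb–Eb–Gb–Bb) is not: scale degree 3 in Ab major carries Cm (iii). In Ab minor the chord on that degree is Cbmaj7, so here it functions as bIIImaj7, borrowed from the parallel minor. Ebm (Eb–Gb–Bb) doesn't fit — on degree 5 Ab major would have Eb (V). Ebm is the degree-5 chord of Ab minor, so it is the borrowed v.

bIIImaj7, v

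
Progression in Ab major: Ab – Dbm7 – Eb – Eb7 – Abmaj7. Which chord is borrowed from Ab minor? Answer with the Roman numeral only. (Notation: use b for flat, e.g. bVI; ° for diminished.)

iv7

In Ab major the diatonic chords are Ab, Bbm, Cm, Db, Eb, Fm, Gdim. Ab, Eb, Eb7 and Abmaj7 are all diatonic. But Dbm7 (Db–Fb–Ab–Cb) is foreign: the diatonic IV on degree 4 is Db, whereas Dbm7 comes from Ab minor. It is labeled iv7.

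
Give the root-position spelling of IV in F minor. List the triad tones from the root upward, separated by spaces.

The root, Bb, is scale degree 4 — the same note in F minor and F major; only the chord quality changes. Stacking thirds in F major on Bb gives Bb–D–F.

Bb D F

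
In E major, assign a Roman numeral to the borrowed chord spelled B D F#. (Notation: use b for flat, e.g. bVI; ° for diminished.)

The root B is the diatonic 5th degree of E major; the borrowing shows in the chord quality. The diatonic chord on degree 5 would be B (V), but B–D–F# is the minor chord from E minor. As a borrowed chord it is labeled v.

v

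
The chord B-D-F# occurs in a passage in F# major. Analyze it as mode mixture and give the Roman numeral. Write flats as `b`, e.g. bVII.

B is scale degree 4 in F# major. B–D–F# is a minor chord — the form found in F# minor, not the diatonic IV (B). Borrowed into F# major it is written iv.

iv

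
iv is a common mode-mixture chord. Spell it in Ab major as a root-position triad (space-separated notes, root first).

iv is built on scale degree 4, which is Db in both Ab major and its parallel. In Ab minor the chord on Db is Db–Fb–Ab.

Db Fb Ab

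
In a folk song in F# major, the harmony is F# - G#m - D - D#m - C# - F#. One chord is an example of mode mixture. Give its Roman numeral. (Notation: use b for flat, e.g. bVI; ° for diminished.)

bVI

F# major has the diatonic set F#, G#m, A#m, B, C#, D#m, E#dim. F#, G#m, D#m and C# are all diatonic. D (D–F#–A) doesn't fit — on degree 6 F# major would have D#m (vi). D is the degree-6 chord of F# minor, so it is the borrowed bVI.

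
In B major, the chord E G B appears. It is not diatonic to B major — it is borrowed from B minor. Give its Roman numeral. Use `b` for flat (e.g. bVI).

iv

The root E is the diatonic 4th degree of B major; the borrowing shows in the chord quality. Diatonically B major has E (IV) on that degree; E–G–B is instead the minor chord native to B minor, so it takes the label iv.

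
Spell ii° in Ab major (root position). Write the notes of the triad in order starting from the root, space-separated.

Bb Db Fb

ii° is built on scale degree 2, which is Bb in both Ab major and its parallel. In Ab minor the chord on Bb is Bb–Db–Fb.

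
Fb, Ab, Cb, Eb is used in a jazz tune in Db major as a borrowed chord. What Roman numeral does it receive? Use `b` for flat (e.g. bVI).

Fb is the lowered form of scale degree 3 in Db major (the diatonic degree 3 is F). Fb–Ab–Cb–Eb is a major-seventh chord — the form found in Db minor, not the diatonic iii (Fm). Borrowed into Db major it is written bIIImaj7.

bIIImaj7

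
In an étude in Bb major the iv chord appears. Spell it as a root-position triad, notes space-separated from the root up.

iv is built on scale degree 4, which is Eb in both Bb major and its parallel. Building the minor chord from the parallel minor on Eb: Eb–Gb–Bb.

Eb Gb Bb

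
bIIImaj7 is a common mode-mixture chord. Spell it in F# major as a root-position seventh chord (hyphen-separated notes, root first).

A-C#-E-G#

The root of bIIImaj7 is the lowered 3rd degree: A# becomes A. Stacking thirds in F# minor on A gives A–C#–E–G#.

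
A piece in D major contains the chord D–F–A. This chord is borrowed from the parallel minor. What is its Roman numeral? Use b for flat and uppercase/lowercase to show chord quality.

i

D is scale degree 1 in D major. Diatonically D major has D (I) on that degree; D–F–A is instead the minor chord native to D minor, so it takes the label i.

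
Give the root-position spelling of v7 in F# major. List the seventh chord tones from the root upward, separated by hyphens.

The root, C#, is scale degree 5 — the same note in F# major and F# minor; only the chord quality changes. Building the minor-seventh chord from the parallel minor on C#: C#–E–G#–B.

C#-E-G#-B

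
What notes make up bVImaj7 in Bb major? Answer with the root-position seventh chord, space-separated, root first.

The root of bVImaj7 is the lowered 6th degree: G becomes Gb. In Bb minor the chord on Gb is Gb–Bb–Db–F.

Gb Bb Db F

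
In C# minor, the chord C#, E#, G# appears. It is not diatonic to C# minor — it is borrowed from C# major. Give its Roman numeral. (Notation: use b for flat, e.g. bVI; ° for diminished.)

I

C# is scale degree 1 in C# minor. C#–E#–G# is a major chord — the form found in C# major, not the diatonic i (C#m). Borrowed into C# minor it is written I.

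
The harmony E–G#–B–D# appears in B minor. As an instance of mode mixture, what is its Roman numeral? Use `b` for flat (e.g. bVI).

The root E is the diatonic 4th degree of B minor; the borrowing shows in the chord quality. E–G#–B–D# is a major-seventh chord — the form found in B major, not the diatonic iv (Em). Borrowed into B minor it is written IVmaj7.

IVmaj7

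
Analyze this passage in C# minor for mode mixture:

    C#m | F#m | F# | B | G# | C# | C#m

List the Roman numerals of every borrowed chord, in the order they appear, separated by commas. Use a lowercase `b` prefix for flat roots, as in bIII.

IV, I

C# minor has the diatonic set C#m, D#dim, E, F#m, G#, A, B (with V from harmonic minor). Of the given chords, C#m, F#m, B and G# are diatonic. F# (F#–A#–C#) doesn't fit — on degree 4 C# minor would have F#m (iv). F# is the degree-4 chord of C# major, so it is the borrowed IV. C# (C#–E#–G#) doesn't fit — on degree 1 C# minor would have C#m (i). C# is the degree-1 chord of C# major, so it is the borrowed I.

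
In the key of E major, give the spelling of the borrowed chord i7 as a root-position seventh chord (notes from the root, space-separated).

The root, E, is scale degree 1 — the same note in E major and E minor; only the chord quality changes. In E minor the chord on E is E–G–B–D.

E G B D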